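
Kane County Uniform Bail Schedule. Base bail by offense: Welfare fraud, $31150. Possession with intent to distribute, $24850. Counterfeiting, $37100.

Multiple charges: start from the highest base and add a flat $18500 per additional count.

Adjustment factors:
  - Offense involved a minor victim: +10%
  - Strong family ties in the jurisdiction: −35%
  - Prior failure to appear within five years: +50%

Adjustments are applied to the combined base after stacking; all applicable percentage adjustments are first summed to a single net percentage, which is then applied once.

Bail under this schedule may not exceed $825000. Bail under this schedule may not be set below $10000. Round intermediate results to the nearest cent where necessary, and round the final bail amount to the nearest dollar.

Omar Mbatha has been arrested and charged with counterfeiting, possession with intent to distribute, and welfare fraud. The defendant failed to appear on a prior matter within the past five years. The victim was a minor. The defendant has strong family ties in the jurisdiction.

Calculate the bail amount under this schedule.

Base amounts from the schedule: counterfeiting $37100; possession with intent to distribute $24850; welfare fraud $31150.
Stacking rule: highest base plus $18500 per additional charge. Highest is counterfeiting at $37100; 2 additional charges → +$37000. Combined base = $74100.
Net percentage adjustment: +10% −35% +50% = +25%. $74100 × 1.25 = $92625.
$92625 is within the $825000 maximum.
$92625 is at or above the $10000 minimum.

$92625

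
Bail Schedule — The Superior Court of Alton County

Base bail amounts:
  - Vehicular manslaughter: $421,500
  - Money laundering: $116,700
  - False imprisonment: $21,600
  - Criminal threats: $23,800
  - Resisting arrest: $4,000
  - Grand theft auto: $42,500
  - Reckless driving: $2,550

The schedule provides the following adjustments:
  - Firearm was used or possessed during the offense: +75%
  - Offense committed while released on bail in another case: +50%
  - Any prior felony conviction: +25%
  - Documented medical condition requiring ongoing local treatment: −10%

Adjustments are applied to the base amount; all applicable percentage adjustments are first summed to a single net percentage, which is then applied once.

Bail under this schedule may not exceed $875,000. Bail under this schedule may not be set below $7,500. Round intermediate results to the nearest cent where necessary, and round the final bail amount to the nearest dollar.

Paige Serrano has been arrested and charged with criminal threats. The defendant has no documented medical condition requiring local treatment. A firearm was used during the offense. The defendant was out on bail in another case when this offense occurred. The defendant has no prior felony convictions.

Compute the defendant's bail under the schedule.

Base amounts from the schedule: criminal threats $23,800.
Single charge. Combined base = $23,800.
Net percentage adjustment: +75% +50% = +125%. $23,800 × 2.25 = $53,550.
$53,550 is within the $875,000 maximum.
$53,550 is at or above the $7,500 minimum.

$53,550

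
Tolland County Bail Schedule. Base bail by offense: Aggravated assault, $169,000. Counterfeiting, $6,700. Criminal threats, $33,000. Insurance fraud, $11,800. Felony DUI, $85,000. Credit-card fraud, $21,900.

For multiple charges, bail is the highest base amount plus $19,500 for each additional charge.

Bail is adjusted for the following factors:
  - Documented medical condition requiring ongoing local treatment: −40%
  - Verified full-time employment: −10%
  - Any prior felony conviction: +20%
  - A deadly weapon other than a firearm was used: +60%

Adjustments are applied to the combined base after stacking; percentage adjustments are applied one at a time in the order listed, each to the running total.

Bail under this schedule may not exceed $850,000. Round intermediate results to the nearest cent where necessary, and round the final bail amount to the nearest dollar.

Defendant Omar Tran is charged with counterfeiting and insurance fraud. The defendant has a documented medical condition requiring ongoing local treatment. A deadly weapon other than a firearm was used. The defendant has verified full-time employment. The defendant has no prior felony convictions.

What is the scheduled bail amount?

Base amounts from the schedule: counterfeiting $6,700; insurance fraud $11,800.
Stacking rule: highest base plus $19,500 per additional charge. Highest is insurance fraud at $11,800; 1 additional charge → +$19,500. Combined base = $31,300.
Documented medical condition requiring ongoing local treatment (−40%): $31,300 × 0.6 = $18,780.
Verified full-time employment (−10%): $18,780 × 0.9 = $16,902.
A deadly weapon other than a firearm was used (+60%): $16,902 × 1.6 = $27,043.20.
$27,043.20 is within the $850,000 maximum.
Rounded to the nearest dollar: $27,043.

$27,043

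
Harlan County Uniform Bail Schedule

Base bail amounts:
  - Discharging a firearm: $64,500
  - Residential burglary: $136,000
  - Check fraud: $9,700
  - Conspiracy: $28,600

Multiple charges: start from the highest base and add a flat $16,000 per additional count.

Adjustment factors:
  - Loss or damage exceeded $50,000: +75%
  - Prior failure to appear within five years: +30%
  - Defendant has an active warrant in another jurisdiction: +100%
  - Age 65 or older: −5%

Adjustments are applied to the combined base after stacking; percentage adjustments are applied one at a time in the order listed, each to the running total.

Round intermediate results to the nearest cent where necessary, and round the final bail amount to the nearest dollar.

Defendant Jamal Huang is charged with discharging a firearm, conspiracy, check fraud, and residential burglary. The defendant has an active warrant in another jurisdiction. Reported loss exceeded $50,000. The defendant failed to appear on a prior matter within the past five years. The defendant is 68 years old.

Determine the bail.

Base amounts from the schedule: discharging a firearm $64,500; conspiracy $28,600; check fraud $9,700; residential burglary $136,000.
Stacking rule: highest base plus $16,000 per additional charge. Highest is residential burglary at $136,000; 3 additional charges → +$48,000. Combined base = $184,000.
Loss or damage exceeded $50,000 (+75%): $184,000 × 1.75 = $322,000.
Prior failure to appear within five years (+30%): $322,000 × 1.3 = $418,600.
Defendant has an active warrant in another jurisdiction (+100%): $418,600 × 2 = $837,200.
Age 65 or older (−5%): $837,200 × 0.95 = $795,340.

$795,340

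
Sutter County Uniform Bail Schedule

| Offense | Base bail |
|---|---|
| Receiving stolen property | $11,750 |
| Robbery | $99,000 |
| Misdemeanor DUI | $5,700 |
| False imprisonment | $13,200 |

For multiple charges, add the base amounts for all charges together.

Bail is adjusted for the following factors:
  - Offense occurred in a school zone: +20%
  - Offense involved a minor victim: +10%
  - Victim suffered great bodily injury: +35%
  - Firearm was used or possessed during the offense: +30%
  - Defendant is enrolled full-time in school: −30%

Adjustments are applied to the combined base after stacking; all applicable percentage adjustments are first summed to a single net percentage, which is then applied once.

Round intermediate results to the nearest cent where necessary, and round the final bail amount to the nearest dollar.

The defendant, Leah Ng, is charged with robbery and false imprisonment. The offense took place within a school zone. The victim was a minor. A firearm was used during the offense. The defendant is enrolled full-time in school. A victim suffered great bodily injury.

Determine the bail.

$185,130

Base amounts from the schedule: robbery $99,000; false imprisonment $13,200.
Stacking rule: sum of all bases. $99,000 + $13,200 = $112,200.
Net percentage adjustment: +20% +10% +35% +30% −30% = +65%. $112,200 × 1.65 = $185,130.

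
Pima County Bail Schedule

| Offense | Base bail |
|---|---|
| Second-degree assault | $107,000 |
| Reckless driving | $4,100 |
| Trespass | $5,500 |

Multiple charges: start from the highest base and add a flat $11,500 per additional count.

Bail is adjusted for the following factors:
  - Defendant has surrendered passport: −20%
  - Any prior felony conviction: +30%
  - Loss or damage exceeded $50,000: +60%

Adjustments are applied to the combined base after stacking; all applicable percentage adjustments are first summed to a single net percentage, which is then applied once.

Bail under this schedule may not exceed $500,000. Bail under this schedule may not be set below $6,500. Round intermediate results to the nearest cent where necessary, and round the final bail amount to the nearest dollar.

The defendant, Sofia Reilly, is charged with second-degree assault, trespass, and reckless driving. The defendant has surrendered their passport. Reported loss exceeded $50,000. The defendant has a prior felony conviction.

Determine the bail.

$221,000

Base amounts from the schedule: second-degree assault $107,000; trespass $5,500; reckless driving $4,100.
Stacking rule: highest base plus $11,500 per additional charge. Highest is second-degree assault at $107,000; 2 additional charges → +$23,000. Combined base = $130,000.
Net percentage adjustment: −20% +30% +60% = +70%. $130,000 × 1.7 = $221,000.
$221,000 is within the $500,000 maximum.
$221,000 is at or above the $6,500 minimum.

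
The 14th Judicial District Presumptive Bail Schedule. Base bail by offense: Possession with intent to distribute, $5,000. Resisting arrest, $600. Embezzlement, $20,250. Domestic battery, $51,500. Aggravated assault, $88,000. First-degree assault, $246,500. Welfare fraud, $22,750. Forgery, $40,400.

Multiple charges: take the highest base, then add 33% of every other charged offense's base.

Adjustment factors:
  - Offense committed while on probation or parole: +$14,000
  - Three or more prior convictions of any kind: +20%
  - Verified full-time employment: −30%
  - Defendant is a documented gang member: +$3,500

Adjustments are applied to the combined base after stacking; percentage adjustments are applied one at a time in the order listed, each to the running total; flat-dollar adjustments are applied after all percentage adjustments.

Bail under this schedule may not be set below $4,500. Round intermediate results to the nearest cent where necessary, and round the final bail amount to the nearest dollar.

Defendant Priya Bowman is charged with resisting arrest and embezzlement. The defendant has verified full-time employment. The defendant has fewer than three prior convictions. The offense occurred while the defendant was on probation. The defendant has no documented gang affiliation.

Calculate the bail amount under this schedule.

$28,314

Base amounts from the schedule: resisting arrest $600; embezzlement $20,250.
Stacking rule: highest base plus 33% of each additional charge. Highest is embezzlement at $20,250. Additional: $600 × 33% = $198. Combined base = $20,250 + $198 = $20,448.
Verified full-time employment (−30%): $20,448 × 0.7 = $14,313.60.
Offense committed while on probation or parole (+$14,000 flat): $14,313.60 + $14,000 = $28,313.60.
$28,313.60 is at or above the $4,500 minimum.
Rounded to the nearest dollar: $28,314.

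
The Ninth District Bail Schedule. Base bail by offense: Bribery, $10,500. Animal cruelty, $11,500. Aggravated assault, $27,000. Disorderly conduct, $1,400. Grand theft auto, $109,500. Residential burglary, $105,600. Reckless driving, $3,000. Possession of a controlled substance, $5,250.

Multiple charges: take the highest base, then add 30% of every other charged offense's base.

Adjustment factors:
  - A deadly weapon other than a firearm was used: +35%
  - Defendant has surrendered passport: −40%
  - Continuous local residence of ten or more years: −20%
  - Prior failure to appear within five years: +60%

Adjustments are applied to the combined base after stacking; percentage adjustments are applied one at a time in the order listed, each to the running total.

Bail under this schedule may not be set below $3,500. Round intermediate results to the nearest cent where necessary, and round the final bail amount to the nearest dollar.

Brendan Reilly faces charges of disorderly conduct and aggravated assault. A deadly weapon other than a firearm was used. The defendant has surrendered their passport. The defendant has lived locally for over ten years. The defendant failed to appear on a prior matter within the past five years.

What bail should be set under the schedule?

$28,429

Base amounts from the schedule: disorderly conduct $1,400; aggravated assault $27,000.
Stacking rule: highest base plus 30% of each additional charge. Highest is aggravated assault at $27,000. Additional: $1,400 × 30% = $420. Combined base = $27,000 + $420 = $27,420.
A deadly weapon other than a firearm was used (+35%): $27,420 × 1.35 = $37,017.
Defendant has surrendered passport (−40%): $37,017 × 0.6 = $22,210.20.
Continuous local residence of ten or more years (−20%): $22,210.20 × 0.8 = $17,768.16.
Prior failure to appear within five years (+60%): $17,768.16 × 1.6 = $28,429.06.
$28,429.06 is at or above the $3,500 minimum.
Rounded to the nearest dollar: $28,429.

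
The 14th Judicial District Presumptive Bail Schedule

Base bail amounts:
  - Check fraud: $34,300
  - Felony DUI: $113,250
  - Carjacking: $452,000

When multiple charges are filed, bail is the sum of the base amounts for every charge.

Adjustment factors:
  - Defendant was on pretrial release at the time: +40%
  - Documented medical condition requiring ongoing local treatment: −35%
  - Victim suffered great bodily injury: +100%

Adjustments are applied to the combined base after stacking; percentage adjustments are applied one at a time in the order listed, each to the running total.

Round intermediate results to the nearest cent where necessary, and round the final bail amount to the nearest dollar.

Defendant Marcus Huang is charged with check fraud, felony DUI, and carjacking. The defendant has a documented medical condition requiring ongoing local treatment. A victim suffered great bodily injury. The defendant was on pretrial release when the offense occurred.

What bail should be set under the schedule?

$1,091,181

Base amounts from the schedule: check fraud $34,300; felony DUI $113,250; carjacking $452,000.
Stacking rule: sum of all bases. $34,300 + $113,250 + $452,000 = $599,550.
Defendant was on pretrial release at the time (+40%): $599,550 × 1.4 = $839,370.
Documented medical condition requiring ongoing local treatment (−35%): $839,370 × 0.65 = $545,590.50.
Victim suffered great bodily injury (+100%): $545,590.50 × 2 = $1,091,181.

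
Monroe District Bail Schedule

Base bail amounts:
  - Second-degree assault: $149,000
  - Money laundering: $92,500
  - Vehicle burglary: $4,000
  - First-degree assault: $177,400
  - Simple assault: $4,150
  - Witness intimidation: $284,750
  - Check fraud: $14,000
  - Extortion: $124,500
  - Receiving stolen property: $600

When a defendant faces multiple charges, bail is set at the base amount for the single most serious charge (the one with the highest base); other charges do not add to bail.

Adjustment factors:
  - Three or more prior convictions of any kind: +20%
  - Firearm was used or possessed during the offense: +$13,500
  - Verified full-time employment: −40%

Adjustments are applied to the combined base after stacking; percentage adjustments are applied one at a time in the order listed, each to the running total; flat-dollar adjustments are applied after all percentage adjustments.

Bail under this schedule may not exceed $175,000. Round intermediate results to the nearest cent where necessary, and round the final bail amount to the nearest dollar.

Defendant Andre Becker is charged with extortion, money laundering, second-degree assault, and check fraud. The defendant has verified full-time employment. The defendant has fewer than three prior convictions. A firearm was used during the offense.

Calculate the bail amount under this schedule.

$102,900

Base amounts from the schedule: extortion $124,500; money laundering $92,500; second-degree assault $149,000; check fraud $14,000.
Stacking rule: use the highest base only. Highest is second-degree assault at $149,000. Combined base = $149,000.
Verified full-time employment (−40%): $149,000 × 0.6 = $89,400.
Firearm was used or possessed during the offense (+$13,500 flat): $89,400 + $13,500 = $102,900.
$102,900 is within the $175,000 maximum.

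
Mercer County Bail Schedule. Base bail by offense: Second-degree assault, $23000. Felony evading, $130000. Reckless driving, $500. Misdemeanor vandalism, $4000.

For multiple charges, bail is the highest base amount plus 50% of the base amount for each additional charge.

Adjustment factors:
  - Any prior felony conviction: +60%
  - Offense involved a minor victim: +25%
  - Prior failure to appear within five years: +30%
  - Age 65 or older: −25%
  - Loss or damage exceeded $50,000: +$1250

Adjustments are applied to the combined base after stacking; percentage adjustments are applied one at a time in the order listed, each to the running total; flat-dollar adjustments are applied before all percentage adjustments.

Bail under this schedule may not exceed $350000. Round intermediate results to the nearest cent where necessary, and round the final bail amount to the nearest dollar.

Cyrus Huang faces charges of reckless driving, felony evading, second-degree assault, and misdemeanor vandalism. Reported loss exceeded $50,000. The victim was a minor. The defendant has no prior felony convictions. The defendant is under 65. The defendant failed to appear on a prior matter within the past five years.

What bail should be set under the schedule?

$235625

Base amounts from the schedule: reckless driving $500; felony evading $130000; second-degree assault $23000; misdemeanor vandalism $4000.
Stacking rule: highest base plus 50% of each additional charge. Highest is felony evading at $130000. Additional: $500 × 50% = $250; $23000 × 50% = $11500; $4000 × 50% = $2000. Combined base = $130000 + $13750 = $143750.
Loss or damage exceeded $50,000 (+$1250 flat): $143750 + $1250 = $145000.
Offense involved a minor victim (+25%): $145000 × 1.25 = $181250.
Prior failure to appear within five years (+30%): $181250 × 1.3 = $235625.
$235625 is within the $350000 maximum.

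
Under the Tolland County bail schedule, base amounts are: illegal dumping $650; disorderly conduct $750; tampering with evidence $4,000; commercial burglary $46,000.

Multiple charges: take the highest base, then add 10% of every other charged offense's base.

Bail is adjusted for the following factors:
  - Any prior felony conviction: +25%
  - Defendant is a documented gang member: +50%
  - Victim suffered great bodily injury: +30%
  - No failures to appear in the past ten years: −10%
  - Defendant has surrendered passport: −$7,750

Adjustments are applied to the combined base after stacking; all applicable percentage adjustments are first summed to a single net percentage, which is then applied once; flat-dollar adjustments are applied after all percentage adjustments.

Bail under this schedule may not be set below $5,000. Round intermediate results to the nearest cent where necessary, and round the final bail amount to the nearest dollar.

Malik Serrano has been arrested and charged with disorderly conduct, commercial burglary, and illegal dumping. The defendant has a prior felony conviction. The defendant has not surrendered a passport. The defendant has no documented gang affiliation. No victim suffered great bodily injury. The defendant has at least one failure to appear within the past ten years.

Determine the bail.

Base amounts from the schedule: disorderly conduct $750; commercial burglary $46,000; illegal dumping $650.
Stacking rule: highest base plus 10% of each additional charge. Highest is commercial burglary at $46,000. Additional: $750 × 10% = $75; $650 × 10% = $65. Combined base = $46,000 + $140 = $46,140.
Any prior felony conviction (+25%): $46,140 × 1.25 = $57,675.
$57,675 is at or above the $5,000 minimum.

$57,675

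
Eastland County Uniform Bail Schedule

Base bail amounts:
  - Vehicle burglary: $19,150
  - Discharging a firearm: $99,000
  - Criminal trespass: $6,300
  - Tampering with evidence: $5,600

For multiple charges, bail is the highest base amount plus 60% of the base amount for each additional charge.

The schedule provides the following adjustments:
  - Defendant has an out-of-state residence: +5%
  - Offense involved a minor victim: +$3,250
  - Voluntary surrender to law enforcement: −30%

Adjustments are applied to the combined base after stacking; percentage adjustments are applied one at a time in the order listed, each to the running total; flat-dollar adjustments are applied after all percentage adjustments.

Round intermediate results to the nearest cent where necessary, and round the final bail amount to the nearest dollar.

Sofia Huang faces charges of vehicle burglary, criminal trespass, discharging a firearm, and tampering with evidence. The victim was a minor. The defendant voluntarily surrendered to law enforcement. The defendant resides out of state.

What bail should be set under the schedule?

Base amounts from the schedule: vehicle burglary $19,150; criminal trespass $6,300; discharging a firearm $99,000; tampering with evidence $5,600.
Stacking rule: highest base plus 60% of each additional charge. Highest is discharging a firearm at $99,000. Additional: $19,150 × 60% = $11,490; $6,300 × 60% = $3,780; $5,600 × 60% = $3,360. Combined base = $99,000 + $18,630 = $117,630.
Defendant has an out-of-state residence (+5%): $117,630 × 1.05 = $123,511.50.
Voluntary surrender to law enforcement (−30%): $123,511.50 × 0.7 = $86,458.05.
Offense involved a minor victim (+$3,250 flat): $86,458.05 + $3,250 = $89,708.05.
Rounded to the nearest dollar: $89,708.

$89,708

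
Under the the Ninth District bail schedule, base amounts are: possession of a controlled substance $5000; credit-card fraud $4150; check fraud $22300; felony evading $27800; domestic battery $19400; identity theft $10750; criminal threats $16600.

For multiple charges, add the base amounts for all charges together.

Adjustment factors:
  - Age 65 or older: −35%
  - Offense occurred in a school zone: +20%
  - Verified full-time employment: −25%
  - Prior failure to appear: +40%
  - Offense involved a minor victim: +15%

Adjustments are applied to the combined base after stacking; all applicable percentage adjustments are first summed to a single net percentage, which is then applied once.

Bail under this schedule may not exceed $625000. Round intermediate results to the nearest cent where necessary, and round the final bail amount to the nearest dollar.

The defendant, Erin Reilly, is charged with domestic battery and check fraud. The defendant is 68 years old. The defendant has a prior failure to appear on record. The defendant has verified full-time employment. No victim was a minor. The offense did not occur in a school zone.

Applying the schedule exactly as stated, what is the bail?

Base amounts from the schedule: domestic battery $19400; check fraud $22300.
Stacking rule: sum of all bases. $19400 + $22300 = $41700.
Net percentage adjustment: −35% −25% +40% = −20%. $41700 × 0.8 = $33360.
$33360 is within the $625000 maximum.

$33360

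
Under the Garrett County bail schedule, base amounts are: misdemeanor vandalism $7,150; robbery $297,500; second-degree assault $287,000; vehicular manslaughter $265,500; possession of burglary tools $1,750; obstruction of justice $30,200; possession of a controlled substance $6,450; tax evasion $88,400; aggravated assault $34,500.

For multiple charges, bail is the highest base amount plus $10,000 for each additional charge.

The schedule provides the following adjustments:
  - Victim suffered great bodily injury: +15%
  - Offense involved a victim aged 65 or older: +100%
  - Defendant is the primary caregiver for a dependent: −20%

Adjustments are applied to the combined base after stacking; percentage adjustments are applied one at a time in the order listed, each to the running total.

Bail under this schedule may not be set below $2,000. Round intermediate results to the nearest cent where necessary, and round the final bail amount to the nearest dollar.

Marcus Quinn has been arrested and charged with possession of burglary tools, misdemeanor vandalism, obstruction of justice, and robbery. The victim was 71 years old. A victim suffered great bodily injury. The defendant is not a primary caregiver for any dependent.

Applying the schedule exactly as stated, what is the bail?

Base amounts from the schedule: possession of burglary tools $1,750; misdemeanor vandalism $7,150; obstruction of justice $30,200; robbery $297,500.
Stacking rule: highest base plus $10,000 per additional charge. Highest is robbery at $297,500; 3 additional charges → +$30,000. Combined base = $327,500.
Victim suffered great bodily injury (+15%): $327,500 × 1.15 = $376,625.
Offense involved a victim aged 65 or older (+100%): $376,625 × 2 = $753,250.
$753,250 is at or above the $2,000 minimum.

$753,250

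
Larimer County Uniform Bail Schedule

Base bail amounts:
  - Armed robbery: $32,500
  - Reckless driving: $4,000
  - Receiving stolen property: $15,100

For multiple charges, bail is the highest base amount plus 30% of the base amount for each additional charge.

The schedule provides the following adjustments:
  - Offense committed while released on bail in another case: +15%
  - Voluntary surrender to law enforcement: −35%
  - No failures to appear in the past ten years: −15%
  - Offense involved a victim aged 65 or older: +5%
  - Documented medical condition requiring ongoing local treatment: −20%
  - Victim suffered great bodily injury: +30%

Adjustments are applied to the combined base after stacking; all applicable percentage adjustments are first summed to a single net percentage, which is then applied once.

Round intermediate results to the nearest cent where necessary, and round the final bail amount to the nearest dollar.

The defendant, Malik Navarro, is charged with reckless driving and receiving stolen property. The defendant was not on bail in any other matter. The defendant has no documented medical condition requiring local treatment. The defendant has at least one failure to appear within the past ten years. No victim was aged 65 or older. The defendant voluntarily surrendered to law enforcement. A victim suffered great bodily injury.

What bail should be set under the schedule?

$15,485

Base amounts from the schedule: reckless driving $4,000; receiving stolen property $15,100.
Stacking rule: highest base plus 30% of each additional charge. Highest is receiving stolen property at $15,100. Additional: $4,000 × 30% = $1,200. Combined base = $15,100 + $1,200 = $16,300.
Net percentage adjustment: −35% +30% = −5%. $16,300 × 0.95 = $15,485.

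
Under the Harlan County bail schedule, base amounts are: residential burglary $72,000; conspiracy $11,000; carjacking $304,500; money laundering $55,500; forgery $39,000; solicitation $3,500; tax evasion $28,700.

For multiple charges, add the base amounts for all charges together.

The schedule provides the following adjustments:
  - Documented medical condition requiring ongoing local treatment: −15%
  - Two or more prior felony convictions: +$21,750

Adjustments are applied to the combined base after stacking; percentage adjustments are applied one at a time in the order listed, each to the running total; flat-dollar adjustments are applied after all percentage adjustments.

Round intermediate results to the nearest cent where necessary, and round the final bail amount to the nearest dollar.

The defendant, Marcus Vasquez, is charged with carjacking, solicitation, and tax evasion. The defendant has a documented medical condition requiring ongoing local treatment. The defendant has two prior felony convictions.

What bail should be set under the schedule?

Base amounts from the schedule: carjacking $304,500; solicitation $3,500; tax evasion $28,700.
Stacking rule: sum of all bases. $304,500 + $3,500 + $28,700 = $336,700.
Documented medical condition requiring ongoing local treatment (−15%): $336,700 × 0.85 = $286,195.
Two or more prior felony convictions (+$21,750 flat): $286,195 + $21,750 = $307,945.

$307,945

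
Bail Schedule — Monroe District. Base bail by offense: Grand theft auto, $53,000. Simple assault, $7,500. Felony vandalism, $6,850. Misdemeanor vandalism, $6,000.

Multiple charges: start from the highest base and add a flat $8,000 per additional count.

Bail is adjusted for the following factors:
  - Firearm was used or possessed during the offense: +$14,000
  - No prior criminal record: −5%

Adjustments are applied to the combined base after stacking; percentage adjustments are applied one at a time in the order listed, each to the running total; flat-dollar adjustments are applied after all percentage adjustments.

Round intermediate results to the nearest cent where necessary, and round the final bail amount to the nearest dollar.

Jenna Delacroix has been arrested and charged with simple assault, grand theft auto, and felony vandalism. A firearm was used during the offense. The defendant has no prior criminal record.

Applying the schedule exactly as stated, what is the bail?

Base amounts from the schedule: simple assault $7,500; grand theft auto $53,000; felony vandalism $6,850.
Stacking rule: highest base plus $8,000 per additional charge. Highest is grand theft auto at $53,000; 2 additional charges → +$16,000. Combined base = $69,000.
No prior criminal record (−5%): $69,000 × 0.95 = $65,550.
Firearm was used or possessed during the offense (+$14,000 flat): $65,550 + $14,000 = $79,550.

$79,550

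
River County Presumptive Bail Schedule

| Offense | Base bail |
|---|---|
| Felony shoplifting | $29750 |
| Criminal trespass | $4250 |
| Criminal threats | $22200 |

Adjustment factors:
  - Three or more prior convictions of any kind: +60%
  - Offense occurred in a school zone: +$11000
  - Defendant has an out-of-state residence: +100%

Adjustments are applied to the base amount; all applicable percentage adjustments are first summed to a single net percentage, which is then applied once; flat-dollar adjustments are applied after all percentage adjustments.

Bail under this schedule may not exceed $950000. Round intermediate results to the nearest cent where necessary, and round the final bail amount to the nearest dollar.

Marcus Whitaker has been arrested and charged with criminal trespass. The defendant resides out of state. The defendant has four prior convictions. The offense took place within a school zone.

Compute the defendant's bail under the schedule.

Base amounts from the schedule: criminal trespass $4250.
Single charge. Combined base = $4250.
Net percentage adjustment: +60% +100% = +160%. $4250 × 2.6 = $11050.
Offense occurred in a school zone (+$11000 flat): $11050 + $11000 = $22050.
$22050 is within the $950000 maximum.

$22050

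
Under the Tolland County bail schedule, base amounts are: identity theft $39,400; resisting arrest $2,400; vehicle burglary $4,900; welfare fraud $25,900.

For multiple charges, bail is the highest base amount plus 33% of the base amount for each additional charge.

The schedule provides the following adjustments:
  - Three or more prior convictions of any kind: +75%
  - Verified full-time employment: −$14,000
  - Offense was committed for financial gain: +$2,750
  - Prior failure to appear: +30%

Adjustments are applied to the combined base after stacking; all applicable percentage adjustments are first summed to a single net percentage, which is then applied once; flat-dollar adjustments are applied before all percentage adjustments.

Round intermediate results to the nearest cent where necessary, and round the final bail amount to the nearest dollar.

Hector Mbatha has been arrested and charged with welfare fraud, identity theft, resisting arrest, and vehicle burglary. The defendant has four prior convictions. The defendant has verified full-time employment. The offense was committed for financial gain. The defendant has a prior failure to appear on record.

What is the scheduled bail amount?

Base amounts from the schedule: welfare fraud $25,900; identity theft $39,400; resisting arrest $2,400; vehicle burglary $4,900.
Stacking rule: highest base plus 33% of each additional charge. Highest is identity theft at $39,400. Additional: $25,900 × 33% = $8,547; $2,400 × 33% = $792; $4,900 × 33% = $1,617. Combined base = $39,400 + $10,956 = $50,356.
Verified full-time employment (−$14,000 flat): $50,356 − $14,000 = $36,356.
Offense was committed for financial gain (+$2,750 flat): $36,356 + $2,750 = $39,106.
Net percentage adjustment: +75% +30% = +105%. $39,106 × 2.05 = $80,167.30.
Rounded to the nearest dollar: $80,167.

$80,167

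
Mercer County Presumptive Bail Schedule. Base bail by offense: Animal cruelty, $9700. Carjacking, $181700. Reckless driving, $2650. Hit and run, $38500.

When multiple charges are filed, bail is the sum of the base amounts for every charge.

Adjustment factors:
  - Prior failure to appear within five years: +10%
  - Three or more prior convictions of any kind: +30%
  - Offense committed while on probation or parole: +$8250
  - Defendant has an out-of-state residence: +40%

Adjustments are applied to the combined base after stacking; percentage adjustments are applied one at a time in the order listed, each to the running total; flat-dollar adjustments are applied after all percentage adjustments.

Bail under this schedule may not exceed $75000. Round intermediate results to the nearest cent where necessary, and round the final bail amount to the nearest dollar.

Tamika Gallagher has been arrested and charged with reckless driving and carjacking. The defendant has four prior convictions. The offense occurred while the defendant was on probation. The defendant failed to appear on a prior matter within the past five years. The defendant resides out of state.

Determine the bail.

Base amounts from the schedule: reckless driving $2650; carjacking $181700.
Stacking rule: sum of all bases. $2650 + $181700 = $184350.
Prior failure to appear within five years (+10%): $184350 × 1.1 = $202785.
Three or more prior convictions of any kind (+30%): $202785 × 1.3 = $263620.50.
Defendant has an out-of-state residence (+40%): $263620.50 × 1.4 = $369068.70.
Offense committed while on probation or parole (+$8250 flat): $369068.70 + $8250 = $377318.70.
Result $377318.70 exceeds the maximum of $75000; bail is capped at $75000.

$75000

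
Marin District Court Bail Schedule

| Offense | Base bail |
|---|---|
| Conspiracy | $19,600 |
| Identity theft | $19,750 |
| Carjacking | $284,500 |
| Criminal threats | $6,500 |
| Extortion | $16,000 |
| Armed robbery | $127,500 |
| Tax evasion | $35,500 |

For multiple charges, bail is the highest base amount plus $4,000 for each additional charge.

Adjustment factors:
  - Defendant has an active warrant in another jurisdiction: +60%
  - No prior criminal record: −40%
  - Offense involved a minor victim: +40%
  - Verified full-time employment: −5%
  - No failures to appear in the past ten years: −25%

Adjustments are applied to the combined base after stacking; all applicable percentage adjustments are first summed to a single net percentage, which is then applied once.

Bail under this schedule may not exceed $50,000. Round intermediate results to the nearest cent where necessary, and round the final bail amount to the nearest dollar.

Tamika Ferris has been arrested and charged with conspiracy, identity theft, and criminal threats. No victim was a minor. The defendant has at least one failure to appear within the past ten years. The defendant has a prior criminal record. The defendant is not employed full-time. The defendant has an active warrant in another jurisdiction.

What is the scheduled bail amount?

Base amounts from the schedule: conspiracy $19,600; identity theft $19,750; criminal threats $6,500.
Stacking rule: highest base plus $4,000 per additional charge. Highest is identity theft at $19,750; 2 additional charges → +$8,000. Combined base = $27,750.
Defendant has an active warrant in another jurisdiction (+60%): $27,750 × 1.6 = $44,400.
$44,400 is within the $50,000 maximum.

$44,400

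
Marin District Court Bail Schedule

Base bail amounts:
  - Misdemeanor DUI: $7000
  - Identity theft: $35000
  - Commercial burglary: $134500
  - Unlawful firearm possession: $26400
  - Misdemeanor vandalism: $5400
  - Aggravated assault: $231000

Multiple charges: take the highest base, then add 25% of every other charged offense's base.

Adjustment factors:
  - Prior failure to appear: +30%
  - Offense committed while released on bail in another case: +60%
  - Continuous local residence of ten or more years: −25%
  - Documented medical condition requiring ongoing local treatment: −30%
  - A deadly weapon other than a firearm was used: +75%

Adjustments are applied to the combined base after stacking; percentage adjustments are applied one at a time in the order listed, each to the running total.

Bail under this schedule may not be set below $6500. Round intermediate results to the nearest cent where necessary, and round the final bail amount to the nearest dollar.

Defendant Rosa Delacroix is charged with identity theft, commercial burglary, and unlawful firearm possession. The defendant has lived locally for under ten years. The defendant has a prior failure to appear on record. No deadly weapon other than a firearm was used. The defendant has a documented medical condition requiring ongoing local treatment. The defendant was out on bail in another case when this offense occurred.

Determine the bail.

Base amounts from the schedule: identity theft $35000; commercial burglary $134500; unlawful firearm possession $26400.
Stacking rule: highest base plus 25% of each additional charge. Highest is commercial burglary at $134500. Additional: $35000 × 25% = $8750; $26400 × 25% = $6600. Combined base = $134500 + $15350 = $149850.
Prior failure to appear (+30%): $149850 × 1.3 = $194805.
Offense committed while released on bail in another case (+60%): $194805 × 1.6 = $311688.
Documented medical condition requiring ongoing local treatment (−30%): $311688 × 0.7 = $218181.60.
$218181.60 is at or above the $6500 minimum.
Rounded to the nearest dollar: $218182.

$218182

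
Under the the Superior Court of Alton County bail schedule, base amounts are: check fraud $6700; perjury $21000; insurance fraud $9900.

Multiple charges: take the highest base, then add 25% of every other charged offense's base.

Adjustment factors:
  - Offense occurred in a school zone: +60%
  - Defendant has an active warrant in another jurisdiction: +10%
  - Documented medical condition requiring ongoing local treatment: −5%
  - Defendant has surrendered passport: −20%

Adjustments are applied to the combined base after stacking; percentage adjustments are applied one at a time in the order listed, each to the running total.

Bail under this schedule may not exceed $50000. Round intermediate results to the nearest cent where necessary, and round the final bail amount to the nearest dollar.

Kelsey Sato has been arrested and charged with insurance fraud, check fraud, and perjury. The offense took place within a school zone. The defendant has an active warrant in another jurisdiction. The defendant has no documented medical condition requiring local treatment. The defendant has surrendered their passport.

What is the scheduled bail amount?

$35411

Base amounts from the schedule: insurance fraud $9900; check fraud $6700; perjury $21000.
Stacking rule: highest base plus 25% of each additional charge. Highest is perjury at $21000. Additional: $9900 × 25% = $2475; $6700 × 25% = $1675. Combined base = $21000 + $4150 = $25150.
Offense occurred in a school zone (+60%): $25150 × 1.6 = $40240.
Defendant has an active warrant in another jurisdiction (+10%): $40240 × 1.1 = $44264.
Defendant has surrendered passport (−20%): $44264 × 0.8 = $35411.20.
$35411.20 is within the $50000 maximum.
Rounded to the nearest dollar: $35411.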